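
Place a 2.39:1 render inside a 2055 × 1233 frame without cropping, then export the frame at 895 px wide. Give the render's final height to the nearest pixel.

374 px

Fitted into 2055×1233, the render spans the width; its height is 2055 / 2.390 ≈ 859.83 px.
Resizing to 895 px wide multiplies everything by 0.4355: 859.83 → 374.48 px.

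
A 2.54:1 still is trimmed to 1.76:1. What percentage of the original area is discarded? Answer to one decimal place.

30.7%

1.76:1 is narrower than 2.54:1, so the crop keeps the full height and trims the width.
Fraction kept = (1.760)/(2.540) ≈ 69.29%, so 30.71% is lost.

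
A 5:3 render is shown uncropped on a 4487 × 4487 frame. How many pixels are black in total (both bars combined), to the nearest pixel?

8053268 pixels

5:3 (1.667) > square (1.000), so the render fills the width.
That makes the image 2692.2000 px tall (4487 × 3/5).
4487 − 2692.2000 = 1794.8000 px of bars.
Across the 4487-px span: 1794.8000 × 4487 ≈ 8053268 px.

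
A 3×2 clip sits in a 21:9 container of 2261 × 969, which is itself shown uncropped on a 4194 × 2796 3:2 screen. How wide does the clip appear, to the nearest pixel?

Inside the 2261×969 canvas the clip is height-limited at 1453.50 × 969.00.
21:9 in 4194×2796: fills the width, so the intermediate becomes 4194.00 × 1797.43 — a scale of ×1.8549.
Applying the same ×1.8549: 1453.50 → 2696.14.

2696 px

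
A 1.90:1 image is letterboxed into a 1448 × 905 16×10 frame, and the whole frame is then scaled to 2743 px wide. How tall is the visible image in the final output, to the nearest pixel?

In the 1448×905 frame the image fills the width: height = 1448 / 1.900 ≈ 762.11 px.
The frame scales by 2743/1448 = 1.8943; 762.11 × 1.8943 ≈ 1443.68 px.

1444 px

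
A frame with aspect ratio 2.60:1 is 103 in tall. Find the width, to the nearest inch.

268 in

Width = 103 × 2.600 = 267.80.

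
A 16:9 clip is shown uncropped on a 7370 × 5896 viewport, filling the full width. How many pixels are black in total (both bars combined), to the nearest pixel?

12900264 pixels

Content height = 7370 × 9/16 ≈ 4145.6250 px.
Black = 5896 − 4145.6250 = 1750.3750 px.
Bar area = 1750.3750 × 7370 ≈ 12900264 px.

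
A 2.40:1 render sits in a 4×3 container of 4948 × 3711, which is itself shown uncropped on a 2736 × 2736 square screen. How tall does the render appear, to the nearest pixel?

Inside the 4948×3711 canvas the render is width-limited at 4948.00 × 2061.67.
Second fit — the 4×3 canvas into 2736×2736 spans the width: 2736.00 × 2052.00 (×0.5530 from 4948×3711).
So the render's height is 2061.67 × 0.5530 ≈ 1140.00.

1140 px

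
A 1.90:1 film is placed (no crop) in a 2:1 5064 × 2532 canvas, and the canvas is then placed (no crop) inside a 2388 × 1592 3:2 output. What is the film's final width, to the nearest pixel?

2269 px

Inside the 5064×2532 canvas the film is height-limited at 4810.80 × 2532.00.
The 2:1 canvas is width-limited in 2388×1592, giving 2388.00 × 1194.00; scale factor 0.4716.
Applying the same ×0.4716: 4810.80 → 2268.60.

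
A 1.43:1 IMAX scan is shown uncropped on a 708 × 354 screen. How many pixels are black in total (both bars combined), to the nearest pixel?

71430 pixels

1.43:1 IMAX is narrower than Univisium 2:1, so it spans the full height.
That makes the image 506.2200 px wide (354 × 1.430).
Black = 708 − 506.2200 = 201.7800 px.
Bar area = 201.7800 × 354 ≈ 71430 px.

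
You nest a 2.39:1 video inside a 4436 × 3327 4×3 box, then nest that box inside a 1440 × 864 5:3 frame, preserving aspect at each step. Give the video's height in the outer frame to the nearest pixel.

Inside the 4436×3327 canvas the video is width-limited at 4436.00 × 1856.07.
The 4×3 canvas is height-limited in 1440×864, giving 1152.00 × 864.00; scale factor 0.2597.
The video scales with it: height 1856.07 × 0.2597 ≈ 482.01.

482 px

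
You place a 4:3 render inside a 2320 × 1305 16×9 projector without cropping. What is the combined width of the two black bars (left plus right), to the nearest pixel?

4:3 (1.333) < 16×9 (1.778), so the render fills the height.
Content width = 1305 × 4/3 ≈ 1740.00 px.
Black = 2320 − 1740.00 = 580.00 px.

580 px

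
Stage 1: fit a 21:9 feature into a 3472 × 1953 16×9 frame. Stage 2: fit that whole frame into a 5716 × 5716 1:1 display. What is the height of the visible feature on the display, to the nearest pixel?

2450 px

21:9 in 3472×1953: fills the width, so the feature is 3472.00 × 1488.00.
The 16×9 canvas is width-limited in 5716×5716, giving 5716.00 × 3215.25; scale factor 1.6463.
The feature scales with it: height 1488.00 × 1.6463 ≈ 2449.71.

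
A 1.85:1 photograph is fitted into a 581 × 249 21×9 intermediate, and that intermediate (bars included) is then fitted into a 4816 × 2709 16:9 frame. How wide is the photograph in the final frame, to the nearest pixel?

First fit — 1.85:1 into 581×249 spans the height: 460.65 × 249.00.
The 21×9 canvas is width-limited in 4816×2709, giving 4816.00 × 2064.00; scale factor 8.2892.
So the photograph's width is 460.65 × 8.2892 ≈ 3818.40.

3818 px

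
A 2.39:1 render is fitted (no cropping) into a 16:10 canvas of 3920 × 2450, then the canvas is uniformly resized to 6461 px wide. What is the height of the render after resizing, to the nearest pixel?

2703 px

Fitted into 3920×2450, the render spans the width; its height is 3920 / 2.390 ≈ 1640.17 px.
Resizing to 6461 px wide multiplies everything by 1.6482: 1640.17 → 2703.35 px.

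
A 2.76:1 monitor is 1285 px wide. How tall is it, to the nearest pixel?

Height = 1285 / 2.760 = 465.58.

466 px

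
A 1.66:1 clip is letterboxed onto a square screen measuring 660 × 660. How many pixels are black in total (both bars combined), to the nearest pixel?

Since 1.660 > 1.000, the clip is width-limited.
The clip is 660 / 1.660 ≈ 397.5904 px tall.
660 − 397.5904 = 262.4096 px of bars.
Across the 660-px span: 262.4096 × 660 ≈ 173190 px.

173190 pixels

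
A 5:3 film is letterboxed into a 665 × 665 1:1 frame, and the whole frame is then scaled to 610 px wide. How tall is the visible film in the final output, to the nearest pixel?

366 px

In the 665×665 frame the film fills the width: height = 665 × 3/5 ≈ 399.00 px.
Resizing to 610 px wide multiplies everything by 0.9173: 399.00 → 366.00 px.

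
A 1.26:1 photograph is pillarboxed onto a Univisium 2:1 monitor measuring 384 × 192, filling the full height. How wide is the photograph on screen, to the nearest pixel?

242 px

Content width = 192 × 1.260 ≈ 241.92 px.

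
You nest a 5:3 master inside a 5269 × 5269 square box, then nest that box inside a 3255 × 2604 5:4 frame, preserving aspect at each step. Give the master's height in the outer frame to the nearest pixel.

5:3 in 5269×5269: fills the width, so the master is 5269.00 × 3161.40.
The square canvas is height-limited in 3255×2604, giving 2604.00 × 2604.00; scale factor 0.4942.
Applying the same ×0.4942: 3161.40 → 1562.40.

1562 px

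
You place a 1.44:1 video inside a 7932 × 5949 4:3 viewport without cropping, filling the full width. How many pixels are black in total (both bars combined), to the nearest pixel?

3495368 pixels

Content height = 7932 / 1.440 ≈ 5508.3333 px.
5949 − 5508.3333 = 440.6667 px of bars.
Bar area = 440.6667 × 7932 ≈ 3495368 px.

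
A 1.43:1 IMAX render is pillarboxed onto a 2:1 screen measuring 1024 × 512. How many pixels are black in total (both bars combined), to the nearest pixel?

1.43:1 IMAX is narrower than 2:1, so it spans the full height.
Content width = 512 × 1.430 ≈ 732.1600 px.
Leftover width: 1024 − 732.1600 = 291.8400 px.
Across the 512-px span: 291.8400 × 512 ≈ 149422 px.

149422 pixels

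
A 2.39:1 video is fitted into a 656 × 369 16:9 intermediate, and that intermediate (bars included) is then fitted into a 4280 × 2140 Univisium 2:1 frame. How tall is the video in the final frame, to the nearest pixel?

First fit — 2.39:1 into 656×369 spans the width: 656.00 × 274.48.
Second fit — the 16:9 canvas into 4280×2140 spans the height: 3804.44 × 2140.00 (×5.7995 from 656×369).
So the video's height is 274.48 × 5.7995 ≈ 1591.82.

1592 px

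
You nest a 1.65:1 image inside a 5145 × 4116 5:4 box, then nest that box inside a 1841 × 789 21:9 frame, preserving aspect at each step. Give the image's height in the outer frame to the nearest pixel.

598 px

First fit — 1.65:1 into 5145×4116 spans the width: 5145.00 × 3118.18.
5:4 in 1841×789: fills the height, so the intermediate becomes 986.25 × 789.00 — a scale of ×0.1917.
Applying the same ×0.1917: 3118.18 → 597.73.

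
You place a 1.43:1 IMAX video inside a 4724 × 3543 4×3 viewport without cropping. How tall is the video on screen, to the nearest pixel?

1.43:1 IMAX (1.430) > 4×3 (1.333), so the video fills the width.
The video is 4724 / 1.430 ≈ 3303.50 px tall.

3303 px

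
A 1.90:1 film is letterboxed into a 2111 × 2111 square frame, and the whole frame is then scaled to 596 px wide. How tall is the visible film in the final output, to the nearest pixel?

314 px

Fitted into 2111×2111, the film spans the width; its height is 2111 / 1.900 ≈ 1111.05 px.
Resizing to 596 px wide multiplies everything by 0.2823: 1111.05 → 313.68 px.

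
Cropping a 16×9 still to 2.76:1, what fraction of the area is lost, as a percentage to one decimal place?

35.6%

The width stays; only height is cut (since 2.76:1 is wider than 16×9).
Area ratio = (1.778)/(2.760) = 64.41%; the remaining 35.59% is cropped out.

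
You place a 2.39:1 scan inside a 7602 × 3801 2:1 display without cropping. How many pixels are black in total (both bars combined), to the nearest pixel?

2.39:1 (2.390) > 2:1 (2.000), so the scan fills the width.
Content height = 7602 / 2.390 ≈ 3180.7531 px.
3801 − 3180.7531 = 620.2469 px of bars.
Across the 7602-px span: 620.2469 × 7602 ≈ 4715117 px.

4715117 pixels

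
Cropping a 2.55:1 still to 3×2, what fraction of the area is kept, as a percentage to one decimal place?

Going from 2.55:1 to 3×2 means cutting width while keeping height.
Fraction kept = (1.500)/(2.550) ≈ 58.82%.

58.8%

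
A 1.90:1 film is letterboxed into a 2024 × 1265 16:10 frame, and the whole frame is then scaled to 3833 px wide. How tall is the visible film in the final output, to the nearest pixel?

2017 px

Fitted into 2024×1265, the film spans the width; its height is 2024 / 1.900 ≈ 1065.26 px.
The frame scales by 3833/2024 = 1.8938; 1065.26 × 1.8938 ≈ 2017.37 px.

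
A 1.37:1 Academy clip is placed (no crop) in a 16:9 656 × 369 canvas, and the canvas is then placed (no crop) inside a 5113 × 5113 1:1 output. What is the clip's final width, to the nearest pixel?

3940 px

Inside the 656×369 canvas the clip is height-limited at 505.53 × 369.00.
The 16:9 canvas is width-limited in 5113×5113, giving 5113.00 × 2876.06; scale factor 7.7942.
Applying the same ×7.7942: 505.53 → 3940.21.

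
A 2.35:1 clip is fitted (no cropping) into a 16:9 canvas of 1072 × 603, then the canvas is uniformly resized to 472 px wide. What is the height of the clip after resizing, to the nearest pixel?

201 px

Fitted into 1072×603, the clip spans the width; its height is 1072 / 2.350 ≈ 456.17 px.
Scaling 1072 → 472 is ×0.4403, so the height becomes 456.17 × 0.4403 ≈ 200.85 px.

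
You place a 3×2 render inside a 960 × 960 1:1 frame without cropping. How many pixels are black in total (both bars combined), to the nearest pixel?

3×2 is wider than 1:1, so it spans the full width.
Content height = 960 × 2/3 ≈ 640.0000 px.
Black = 960 − 640.0000 = 320.0000 px.
Bar area = 320.0000 × 960 ≈ 307200 px.

307200 pixels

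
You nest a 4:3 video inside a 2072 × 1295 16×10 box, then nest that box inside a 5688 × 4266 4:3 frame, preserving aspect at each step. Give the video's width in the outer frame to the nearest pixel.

Inside the 2072×1295 canvas the video is height-limited at 1726.67 × 1295.00.
The 16×10 canvas is width-limited in 5688×4266, giving 5688.00 × 3555.00; scale factor 2.7452.
The video scales with it: width 1726.67 × 2.7452 ≈ 4740.00.

4740 px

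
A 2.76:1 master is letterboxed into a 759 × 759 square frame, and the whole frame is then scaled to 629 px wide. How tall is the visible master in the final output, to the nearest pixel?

At 759×759 the master is width-limited, so height = 759 / 2.760 ≈ 275.00 px.
Resizing to 629 px wide multiplies everything by 0.8287: 275.00 → 227.90 px.

228 px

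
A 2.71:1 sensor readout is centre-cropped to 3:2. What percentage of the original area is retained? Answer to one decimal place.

55.4%

3:2 is narrower than 2.71:1, so the crop keeps the full height and trims the width.
Fraction kept = (1.500)/(2.710) ≈ 55.35%.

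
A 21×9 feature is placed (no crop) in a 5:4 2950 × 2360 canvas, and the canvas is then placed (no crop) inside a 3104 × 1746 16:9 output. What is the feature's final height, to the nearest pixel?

935 px

Inside the 2950×2360 canvas the feature is width-limited at 2950.00 × 1264.29.
5:4 in 3104×1746: fills the height, so the intermediate becomes 2182.50 × 1746.00 — a scale of ×0.7398.
So the feature's height is 1264.29 × 0.7398 ≈ 935.36.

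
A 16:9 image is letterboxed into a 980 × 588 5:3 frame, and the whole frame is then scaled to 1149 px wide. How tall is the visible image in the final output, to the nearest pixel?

646 px

At 980×588 the image is width-limited, so height = 980 × 9/16 ≈ 551.25 px.
Resizing to 1149 px wide multiplies everything by 1.1724: 551.25 → 646.31 px.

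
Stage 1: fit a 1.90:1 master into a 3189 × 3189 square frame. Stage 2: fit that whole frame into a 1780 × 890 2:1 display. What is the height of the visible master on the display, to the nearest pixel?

First fit — 1.90:1 into 3189×3189 spans the width: 3189.00 × 1678.42.
Second fit — the square canvas into 1780×890 spans the height: 890.00 × 890.00 (×0.2791 from 3189×3189).
Applying the same ×0.2791: 1678.42 → 468.42.

468 px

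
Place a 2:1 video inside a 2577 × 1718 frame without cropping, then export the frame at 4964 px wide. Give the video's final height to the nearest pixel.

2482 px

Fitted into 2577×1718, the video spans the width; its height is 2577 × 1/2 ≈ 1288.50 px.
Scaling 2577 → 4964 is ×1.9263, so the height becomes 1288.50 × 1.9263 ≈ 2482.00 px.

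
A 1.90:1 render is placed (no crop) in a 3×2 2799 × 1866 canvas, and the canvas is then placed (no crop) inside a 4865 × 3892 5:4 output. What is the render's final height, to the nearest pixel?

Inside the 2799×1866 canvas the render is width-limited at 2799.00 × 1473.16.
The 3×2 canvas is width-limited in 4865×3892, giving 4865.00 × 3243.33; scale factor 1.7381.
Applying the same ×1.7381: 1473.16 → 2560.53.

2561 px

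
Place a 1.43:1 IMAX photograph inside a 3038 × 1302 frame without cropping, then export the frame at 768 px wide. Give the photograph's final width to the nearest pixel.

In the 3038×1302 frame the photograph fills the height: width = 1302 × 1.430 ≈ 1861.86 px.
Resizing to 768 px wide multiplies everything by 0.2528: 1861.86 → 470.67 px.

471 px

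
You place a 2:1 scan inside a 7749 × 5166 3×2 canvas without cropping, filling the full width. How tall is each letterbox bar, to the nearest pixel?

646 px

That makes the image 3874.50 px tall (7749 × 1/2).
5166 − 3874.50 = 1291.50 px of bars (645.75 each).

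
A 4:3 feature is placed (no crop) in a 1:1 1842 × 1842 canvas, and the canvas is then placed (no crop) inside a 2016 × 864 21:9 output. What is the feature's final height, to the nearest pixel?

First fit — 4:3 into 1842×1842 spans the width: 1842.00 × 1381.50.
1:1 in 2016×864: fills the height, so the intermediate becomes 864.00 × 864.00 — a scale of ×0.4691.
So the feature's height is 1381.50 × 0.4691 ≈ 648.00.

648 px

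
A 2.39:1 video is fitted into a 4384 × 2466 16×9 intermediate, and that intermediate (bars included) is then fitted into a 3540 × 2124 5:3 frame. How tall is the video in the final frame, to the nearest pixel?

1481 px

2.39:1 in 4384×2466: fills the width, so the video is 4384.00 × 1834.31.
The 16×9 canvas is width-limited in 3540×2124, giving 3540.00 × 1991.25; scale factor 0.8075.
Applying the same ×0.8075: 1834.31 → 1481.17.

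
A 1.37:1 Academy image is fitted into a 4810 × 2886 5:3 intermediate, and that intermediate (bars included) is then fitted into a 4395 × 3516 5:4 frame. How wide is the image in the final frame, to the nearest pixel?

Inside the 4810×2886 canvas the image is height-limited at 3953.82 × 2886.00.
5:3 in 4395×3516: fills the width, so the intermediate becomes 4395.00 × 2637.00 — a scale of ×0.9137.
Applying the same ×0.9137: 3953.82 → 3612.69.

3613 px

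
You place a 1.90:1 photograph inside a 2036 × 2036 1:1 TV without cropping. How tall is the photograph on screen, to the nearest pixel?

1072 px

1.90:1 (1.900) > 1:1 (1.000), so the photograph fills the width.
Content height = 2036 / 1.900 ≈ 1071.58 px.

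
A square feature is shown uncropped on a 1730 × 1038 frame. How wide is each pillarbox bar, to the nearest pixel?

square (1.000) < 5:3 (1.667), so the feature fills the height.
That makes the image 1038.00 px wide (1038 × 1/1).
1730 − 1038.00 = 692.00 px of bars (346.00 each).

346 px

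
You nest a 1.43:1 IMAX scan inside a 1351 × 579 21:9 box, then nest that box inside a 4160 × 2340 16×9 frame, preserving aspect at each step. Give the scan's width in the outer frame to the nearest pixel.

Inside the 1351×579 canvas the scan is height-limited at 827.97 × 579.00.
The 21:9 canvas is width-limited in 4160×2340, giving 4160.00 × 1782.86; scale factor 3.0792.
The scan scales with it: width 827.97 × 3.0792 ≈ 2549.49.

2549 px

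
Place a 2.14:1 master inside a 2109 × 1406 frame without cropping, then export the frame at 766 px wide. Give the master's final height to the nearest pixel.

358 px

In the 2109×1406 frame the master fills the width: height = 2109 / 2.140 ≈ 985.51 px.
Scaling 2109 → 766 is ×0.3632, so the height becomes 985.51 × 0.3632 ≈ 357.94 px.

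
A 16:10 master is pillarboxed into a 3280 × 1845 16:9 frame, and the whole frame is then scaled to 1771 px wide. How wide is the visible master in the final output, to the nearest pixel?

In the 3280×1845 frame the master fills the height: width = 1845 × 16/10 ≈ 2952.00 px.
Resizing to 1771 px wide multiplies everything by 0.5399: 2952.00 → 1593.90 px.

1594 px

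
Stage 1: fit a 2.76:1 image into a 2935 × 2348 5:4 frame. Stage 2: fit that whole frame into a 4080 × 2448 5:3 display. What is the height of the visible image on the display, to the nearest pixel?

First fit — 2.76:1 into 2935×2348 spans the width: 2935.00 × 1063.41.
5:4 in 4080×2448: fills the height, so the intermediate becomes 3060.00 × 2448.00 — a scale of ×1.0426.
So the image's height is 1063.41 × 1.0426 ≈ 1108.70.

1109 px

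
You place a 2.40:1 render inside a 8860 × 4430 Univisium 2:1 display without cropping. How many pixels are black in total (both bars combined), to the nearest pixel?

2.40:1 is wider than Univisium 2:1, so it spans the full width.
That makes the image 3691.6667 px tall (8860 / 2.400).
Black = 4430 − 3691.6667 = 738.3333 px.
That's 738.3333 × 8860 ≈ 6541633 black pixels.

6541633 pixels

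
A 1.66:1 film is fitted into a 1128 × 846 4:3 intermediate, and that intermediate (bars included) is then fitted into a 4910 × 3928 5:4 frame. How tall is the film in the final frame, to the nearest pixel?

First fit — 1.66:1 into 1128×846 spans the width: 1128.00 × 679.52.
The 4:3 canvas is width-limited in 4910×3928, giving 4910.00 × 3682.50; scale factor 4.3528.
Applying the same ×4.3528: 679.52 → 2957.83.

2958 px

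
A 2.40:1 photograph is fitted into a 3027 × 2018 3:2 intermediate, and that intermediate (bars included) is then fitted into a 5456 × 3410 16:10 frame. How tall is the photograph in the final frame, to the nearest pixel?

2.40:1 in 3027×2018: fills the width, so the photograph is 3027.00 × 1261.25.
3:2 in 5456×3410: fills the height, so the intermediate becomes 5115.00 × 3410.00 — a scale of ×1.6898.
Applying the same ×1.6898: 1261.25 → 2131.25.

2131 px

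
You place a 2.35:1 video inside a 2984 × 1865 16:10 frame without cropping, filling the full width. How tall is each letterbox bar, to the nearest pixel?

298 px

That makes the image 1269.79 px tall (2984 / 2.350).
Leftover height: 1865 − 1269.79 = 595.21 px → 297.61 each side.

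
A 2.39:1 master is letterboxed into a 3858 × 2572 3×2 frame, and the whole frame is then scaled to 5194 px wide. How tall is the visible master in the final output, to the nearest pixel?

Fitted into 3858×2572, the master spans the width; its height is 3858 / 2.390 ≈ 1614.23 px.
The frame scales by 5194/3858 = 1.3463; 1614.23 × 1.3463 ≈ 2173.22 px.

2173 px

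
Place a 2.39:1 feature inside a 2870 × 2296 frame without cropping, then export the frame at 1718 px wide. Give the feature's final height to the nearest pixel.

At 2870×2296 the feature is width-limited, so height = 2870 / 2.390 ≈ 1200.84 px.
The frame scales by 1718/2870 = 0.5986; 1200.84 × 0.5986 ≈ 718.83 px.

719 px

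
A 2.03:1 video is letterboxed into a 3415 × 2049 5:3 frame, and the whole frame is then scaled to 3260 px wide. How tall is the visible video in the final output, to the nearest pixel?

At 3415×2049 the video is width-limited, so height = 3415 / 2.030 ≈ 1682.27 px.
The frame scales by 3260/3415 = 0.9546; 1682.27 × 0.9546 ≈ 1605.91 px.

1606 px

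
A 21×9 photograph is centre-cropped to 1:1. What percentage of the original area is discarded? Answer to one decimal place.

Going from 21×9 to 1:1 means cutting width while keeping height.
Fraction kept = (1.000)/(2.333) ≈ 42.86%, so 57.14% is lost.

57.1%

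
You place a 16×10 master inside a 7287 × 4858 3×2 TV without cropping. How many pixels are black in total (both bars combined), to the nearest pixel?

2212515 pixels

16×10 is wider than 3×2, so it spans the full width.
The master is 7287 × 10/16 ≈ 4554.3750 px tall.
Black = 4858 − 4554.3750 = 303.6250 px.
That's 303.6250 × 7287 ≈ 2212515 black pixels.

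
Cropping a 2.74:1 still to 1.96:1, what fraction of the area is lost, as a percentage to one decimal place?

28.5%

1.96:1 is narrower than 2.74:1, so the crop keeps the full height and trims the width.
(1.960)/(2.740) ≈ 0.715 of the area survives, leaving 28.47% discarded.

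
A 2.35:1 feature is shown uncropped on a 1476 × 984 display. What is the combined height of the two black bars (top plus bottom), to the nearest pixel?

356 px

2.35:1 is wider than 3×2, so it spans the full width.
The feature is 1476 / 2.350 ≈ 628.09 px tall.
Black = 984 − 628.09 = 355.91 px.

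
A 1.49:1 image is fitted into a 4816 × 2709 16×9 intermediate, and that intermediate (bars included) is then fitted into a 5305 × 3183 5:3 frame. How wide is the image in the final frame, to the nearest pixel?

1.49:1 in 4816×2709: fills the height, so the image is 4036.41 × 2709.00.
16×9 in 5305×3183: fills the width, so the intermediate becomes 5305.00 × 2984.06 — a scale of ×1.1015.
The image scales with it: width 4036.41 × 1.1015 ≈ 4446.25.

4446 px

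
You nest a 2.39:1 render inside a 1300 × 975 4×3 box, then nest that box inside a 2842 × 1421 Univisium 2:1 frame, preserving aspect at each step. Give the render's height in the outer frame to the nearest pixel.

First fit — 2.39:1 into 1300×975 spans the width: 1300.00 × 543.93.
Second fit — the 4×3 canvas into 2842×1421 spans the height: 1894.67 × 1421.00 (×1.4574 from 1300×975).
So the render's height is 543.93 × 1.4574 ≈ 792.75.

793 px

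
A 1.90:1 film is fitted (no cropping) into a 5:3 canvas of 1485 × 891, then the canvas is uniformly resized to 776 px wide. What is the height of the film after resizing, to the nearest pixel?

In the 1485×891 frame the film fills the width: height = 1485 / 1.900 ≈ 781.58 px.
Scaling 1485 → 776 is ×0.5226, so the height becomes 781.58 × 0.5226 ≈ 408.42 px.

408 px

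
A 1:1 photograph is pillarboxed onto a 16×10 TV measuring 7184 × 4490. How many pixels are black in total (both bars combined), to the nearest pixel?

Since 1.000 < 1.600, the photograph is height-limited.
Content width = 4490 × 1/1 ≈ 4490.0000 px.
7184 − 4490.0000 = 2694.0000 px of bars.
That's 2694.0000 × 4490 ≈ 12096060 black pixels.

12096060 pixels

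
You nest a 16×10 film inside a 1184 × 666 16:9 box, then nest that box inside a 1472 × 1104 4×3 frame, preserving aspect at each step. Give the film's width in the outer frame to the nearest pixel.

First fit — 16×10 into 1184×666 spans the height: 1065.60 × 666.00.
The 16:9 canvas is width-limited in 1472×1104, giving 1472.00 × 828.00; scale factor 1.2432.
The film scales with it: width 1065.60 × 1.2432 ≈ 1324.80.

1325 px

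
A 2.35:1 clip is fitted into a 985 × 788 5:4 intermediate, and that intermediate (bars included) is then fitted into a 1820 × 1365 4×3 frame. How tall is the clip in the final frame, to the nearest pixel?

726 px

First fit — 2.35:1 into 985×788 spans the width: 985.00 × 419.15.
5:4 in 1820×1365: fills the height, so the intermediate becomes 1706.25 × 1365.00 — a scale of ×1.7322.
Applying the same ×1.7322: 419.15 → 726.06.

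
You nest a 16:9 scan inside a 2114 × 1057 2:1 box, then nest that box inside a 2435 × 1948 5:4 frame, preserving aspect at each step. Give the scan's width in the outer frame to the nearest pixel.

2164 px

Inside the 2114×1057 canvas the scan is height-limited at 1879.11 × 1057.00.
2:1 in 2435×1948: fills the width, so the intermediate becomes 2435.00 × 1217.50 — a scale of ×1.1518.
So the scan's width is 1879.11 × 1.1518 ≈ 2164.44.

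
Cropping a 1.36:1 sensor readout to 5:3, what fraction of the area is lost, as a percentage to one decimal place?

18.4%

5:3 is wider than 1.36:1, so the crop keeps the full width and trims the height.
Fraction kept = (1.360)/(1.667) ≈ 81.60%, so 18.40% is lost.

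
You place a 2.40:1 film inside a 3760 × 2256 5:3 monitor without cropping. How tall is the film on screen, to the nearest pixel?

1567 px

2.40:1 (2.400) > 5:3 (1.667), so the film fills the width.
Content height = 3760 / 2.400 ≈ 1566.67 px.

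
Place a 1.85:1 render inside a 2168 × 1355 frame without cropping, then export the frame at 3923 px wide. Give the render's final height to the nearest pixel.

At 2168×1355 the render is width-limited, so height = 2168 / 1.850 ≈ 1171.89 px.
The frame scales by 3923/2168 = 1.8095; 1171.89 × 1.8095 ≈ 2120.54 px.

2121 px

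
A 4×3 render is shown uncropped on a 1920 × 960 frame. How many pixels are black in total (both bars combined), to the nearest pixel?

614400 pixels

4×3 is narrower than Univisium 2:1, so it spans the full height.
That makes the image 1280.0000 px wide (960 × 4/3).
Leftover width: 1920 − 1280.0000 = 640.0000 px.
Bar area = 640.0000 × 960 ≈ 614400 px.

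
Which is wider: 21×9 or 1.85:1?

21×9

21×9 = 2.333 and 1.85; 2.333 > 1.85.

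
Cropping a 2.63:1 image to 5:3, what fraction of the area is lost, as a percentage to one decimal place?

Going from 2.63:1 to 5:3 means cutting width while keeping height.
Fraction kept = (1.667)/(2.630) ≈ 63.37%, so 36.63% is lost.

36.6%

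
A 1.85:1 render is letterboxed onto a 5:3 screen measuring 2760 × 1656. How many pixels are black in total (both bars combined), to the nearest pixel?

452938 pixels

1.85:1 (1.850) > 5:3 (1.667), so the render fills the width.
Content height = 2760 / 1.850 ≈ 1491.8919 px.
Leftover height: 1656 − 1491.8919 = 164.1081 px.
Bar area = 164.1081 × 2760 ≈ 452938 px.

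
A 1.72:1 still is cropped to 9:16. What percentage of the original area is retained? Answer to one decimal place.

32.7%

The height stays; only width is cut (since 9:16 is narrower than 1.72:1).
Area ratio = (0.562)/(1.720) = 32.70% retained.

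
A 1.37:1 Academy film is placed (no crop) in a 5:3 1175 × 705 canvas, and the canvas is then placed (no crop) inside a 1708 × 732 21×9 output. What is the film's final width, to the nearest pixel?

First fit — 1.37:1 Academy into 1175×705 spans the height: 965.85 × 705.00.
The 5:3 canvas is height-limited in 1708×732, giving 1220.00 × 732.00; scale factor 1.0383.
The film scales with it: width 965.85 × 1.0383 ≈ 1002.84.

1003 px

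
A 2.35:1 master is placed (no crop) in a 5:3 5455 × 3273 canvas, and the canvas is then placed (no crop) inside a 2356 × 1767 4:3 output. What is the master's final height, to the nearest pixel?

1003 px

Inside the 5455×3273 canvas the master is width-limited at 5455.00 × 2321.28.
The 5:3 canvas is width-limited in 2356×1767, giving 2356.00 × 1413.60; scale factor 0.4319.
Applying the same ×0.4319: 2321.28 → 1002.55.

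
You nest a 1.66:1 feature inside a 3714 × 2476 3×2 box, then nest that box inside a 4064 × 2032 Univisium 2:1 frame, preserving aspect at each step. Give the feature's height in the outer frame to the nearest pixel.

1.66:1 in 3714×2476: fills the width, so the feature is 3714.00 × 2237.35.
Second fit — the 3×2 canvas into 4064×2032 spans the height: 3048.00 × 2032.00 (×0.8207 from 3714×2476).
So the feature's height is 2237.35 × 0.8207 ≈ 1836.14.

1836 px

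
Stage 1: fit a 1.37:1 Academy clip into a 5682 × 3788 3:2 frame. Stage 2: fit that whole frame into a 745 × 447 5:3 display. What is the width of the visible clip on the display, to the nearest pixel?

612 px

1.37:1 Academy in 5682×3788: fills the height, so the clip is 5189.56 × 3788.00.
Second fit — the 3:2 canvas into 745×447 spans the height: 670.50 × 447.00 (×0.1180 from 5682×3788).
The clip scales with it: width 5189.56 × 0.1180 ≈ 612.39.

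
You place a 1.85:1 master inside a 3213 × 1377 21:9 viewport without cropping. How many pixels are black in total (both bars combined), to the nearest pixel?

Since 1.850 < 2.333, the master is height-limited.
Content width = 1377 × 1.850 ≈ 2547.4500 px.
3213 − 2547.4500 = 665.5500 px of bars.
Across the 1377-px span: 665.5500 × 1377 ≈ 916462 px.

916462 pixels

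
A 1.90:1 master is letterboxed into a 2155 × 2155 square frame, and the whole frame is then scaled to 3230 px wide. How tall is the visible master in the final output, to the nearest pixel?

1700 px

Fitted into 2155×2155, the master spans the width; its height is 2155 / 1.900 ≈ 1134.21 px.
Resizing to 3230 px wide multiplies everything by 1.4988: 1134.21 → 1700.00 px.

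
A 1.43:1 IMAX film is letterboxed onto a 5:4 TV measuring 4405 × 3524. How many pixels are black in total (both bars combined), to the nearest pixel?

1953972 pixels

Since 1.430 > 1.250, the film is width-limited.
That makes the image 3080.4196 px tall (4405 / 1.430).
3524 − 3080.4196 = 443.5804 px of bars.
That's 443.5804 × 4405 ≈ 1953972 black pixels.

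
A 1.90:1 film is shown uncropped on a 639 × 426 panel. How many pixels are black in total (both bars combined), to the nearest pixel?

57308 pixels

1.90:1 is wider than 3:2, so it spans the full width.
That makes the image 336.3158 px tall (639 / 1.900).
Leftover height: 426 − 336.3158 = 89.6842 px.
That's 89.6842 × 639 ≈ 57308 black pixels.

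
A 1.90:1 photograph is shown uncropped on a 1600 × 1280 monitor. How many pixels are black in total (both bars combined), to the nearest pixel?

700632 pixels

1.90:1 is wider than 5:4, so it spans the full width.
That makes the image 842.1053 px tall (1600 / 1.900).
1280 − 842.1053 = 437.8947 px of bars.
Across the 1600-px span: 437.8947 × 1600 ≈ 700632 px.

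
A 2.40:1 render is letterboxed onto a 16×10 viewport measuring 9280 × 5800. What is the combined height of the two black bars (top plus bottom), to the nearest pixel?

1933 px

Since 2.400 > 1.600, the render is width-limited.
Content height = 9280 / 2.400 ≈ 3866.67 px.
Black = 5800 − 3866.67 = 1933.33 px.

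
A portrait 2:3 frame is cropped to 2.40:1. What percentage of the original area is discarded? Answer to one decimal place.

2.40:1 is wider than portrait 2:3, so the crop keeps the full width and trims the height.
Area ratio = (0.667)/(2.400) = 27.78%; the remaining 72.22% is cropped out.

72.2%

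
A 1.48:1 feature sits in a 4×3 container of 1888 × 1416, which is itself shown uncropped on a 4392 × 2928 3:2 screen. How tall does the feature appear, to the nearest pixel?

First fit — 1.48:1 into 1888×1416 spans the width: 1888.00 × 1275.68.
4×3 in 4392×2928: fills the height, so the intermediate becomes 3904.00 × 2928.00 — a scale of ×2.0678.
So the feature's height is 1275.68 × 2.0678 ≈ 2637.84.

2638 px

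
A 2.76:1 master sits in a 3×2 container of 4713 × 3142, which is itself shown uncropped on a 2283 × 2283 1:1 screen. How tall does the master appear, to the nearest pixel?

Inside the 4713×3142 canvas the master is width-limited at 4713.00 × 1707.61.
Second fit — the 3×2 canvas into 2283×2283 spans the width: 2283.00 × 1522.00 (×0.4844 from 4713×3142).
So the master's height is 1707.61 × 0.4844 ≈ 827.17.

827 px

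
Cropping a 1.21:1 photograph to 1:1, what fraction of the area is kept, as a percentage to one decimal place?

82.6%

Going from 1.21:1 to 1:1 means cutting width while keeping height.
Area ratio = (1.000)/(1.210) = 82.64% retained.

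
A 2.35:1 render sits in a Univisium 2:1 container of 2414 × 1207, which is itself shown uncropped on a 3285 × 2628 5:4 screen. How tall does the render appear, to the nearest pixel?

1398 px

First fit — 2.35:1 into 2414×1207 spans the width: 2414.00 × 1027.23.
Univisium 2:1 in 3285×2628: fills the width, so the intermediate becomes 3285.00 × 1642.50 — a scale of ×1.3608.
Applying the same ×1.3608: 1027.23 → 1397.87.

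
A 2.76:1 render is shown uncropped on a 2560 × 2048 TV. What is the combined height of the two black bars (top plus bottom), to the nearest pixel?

2.76:1 (2.760) > 5:4 (1.250), so the render fills the width.
Content height = 2560 / 2.760 ≈ 927.54 px.
2048 − 927.54 = 1120.46 px of bars.

1120 px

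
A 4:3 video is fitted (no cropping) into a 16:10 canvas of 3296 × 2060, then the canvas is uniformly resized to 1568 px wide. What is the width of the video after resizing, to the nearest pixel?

1307 px

In the 3296×2060 frame the video fills the height: width = 2060 × 4/3 ≈ 2746.67 px.
Scaling 3296 → 1568 is ×0.4757, so the width becomes 2746.67 × 0.4757 ≈ 1306.67 px.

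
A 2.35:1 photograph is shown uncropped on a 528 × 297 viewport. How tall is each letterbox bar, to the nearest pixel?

Since 2.350 > 1.778, the photograph is width-limited.
The photograph is 528 / 2.350 ≈ 224.68 px tall.
Black = 297 − 224.68 = 72.32 px, or 36.16 per bar.

36 px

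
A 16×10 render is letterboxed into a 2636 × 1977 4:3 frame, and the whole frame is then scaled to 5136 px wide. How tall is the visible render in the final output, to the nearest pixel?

3210 px

Fitted into 2636×1977, the render spans the width; its height is 2636 × 10/16 ≈ 1647.50 px.
Scaling 2636 → 5136 is ×1.9484, so the height becomes 1647.50 × 1.9484 ≈ 3210.00 px.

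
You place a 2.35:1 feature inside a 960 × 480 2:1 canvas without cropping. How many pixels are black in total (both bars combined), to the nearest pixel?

68630 pixels

2.35:1 is wider than 2:1, so it spans the full width.
That makes the image 408.5106 px tall (960 / 2.350).
Leftover height: 480 − 408.5106 = 71.4894 px.
Across the 960-px span: 71.4894 × 960 ≈ 68630 px.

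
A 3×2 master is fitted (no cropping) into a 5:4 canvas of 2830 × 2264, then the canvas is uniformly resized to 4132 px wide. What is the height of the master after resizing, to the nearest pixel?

2755 px

Fitted into 2830×2264, the master spans the width; its height is 2830 × 2/3 ≈ 1886.67 px.
The frame scales by 4132/2830 = 1.4601; 1886.67 × 1.4601 ≈ 2754.67 px.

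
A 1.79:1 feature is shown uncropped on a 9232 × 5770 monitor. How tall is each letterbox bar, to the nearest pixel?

Since 1.790 > 1.600, the feature is width-limited.
Content height = 9232 / 1.790 ≈ 5157.54 px.
Leftover height: 5770 − 5157.54 = 612.46 px → 306.23 each side.

306 px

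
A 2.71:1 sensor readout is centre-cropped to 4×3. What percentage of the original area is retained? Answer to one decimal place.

4×3 is narrower than 2.71:1, so the crop keeps the full height and trims the width.
Area ratio = (1.333)/(2.710) = 49.20% retained.

49.2%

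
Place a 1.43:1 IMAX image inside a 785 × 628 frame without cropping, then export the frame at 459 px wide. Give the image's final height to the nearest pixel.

In the 785×628 frame the image fills the width: height = 785 / 1.430 ≈ 548.95 px.
Scaling 785 → 459 is ×0.5847, so the height becomes 548.95 × 0.5847 ≈ 320.98 px.

321 px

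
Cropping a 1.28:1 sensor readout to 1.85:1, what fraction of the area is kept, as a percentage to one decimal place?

1.85:1 is wider than 1.28:1, so the crop keeps the full width and trims the height.
(1.280)/(1.850) ≈ 0.692 of the area survives.

69.2%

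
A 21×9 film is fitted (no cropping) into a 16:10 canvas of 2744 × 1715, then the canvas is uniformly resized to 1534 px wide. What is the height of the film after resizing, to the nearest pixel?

657 px

At 2744×1715 the film is width-limited, so height = 2744 × 9/21 ≈ 1176.00 px.
Scaling 2744 → 1534 is ×0.5590, so the height becomes 1176.00 × 0.5590 ≈ 657.43 px.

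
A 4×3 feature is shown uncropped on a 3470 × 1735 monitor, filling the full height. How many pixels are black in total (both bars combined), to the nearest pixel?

The feature is 1735 × 4/3 ≈ 2313.3333 px wide.
Leftover width: 3470 − 2313.3333 = 1156.6667 px.
Bar area = 1156.6667 × 1735 ≈ 2006817 px.

2006817 pixels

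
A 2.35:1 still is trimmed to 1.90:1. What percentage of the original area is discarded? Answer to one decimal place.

Going from 2.35:1 to 1.90:1 means cutting width while keeping height.
Area ratio = (1.900)/(2.350) = 80.85%; the remaining 19.15% is cropped out.

19.1%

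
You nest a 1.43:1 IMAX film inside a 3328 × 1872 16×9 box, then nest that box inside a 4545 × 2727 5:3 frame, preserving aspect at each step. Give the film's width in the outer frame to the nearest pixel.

First fit — 1.43:1 IMAX into 3328×1872 spans the height: 2676.96 × 1872.00.
The 16×9 canvas is width-limited in 4545×2727, giving 4545.00 × 2556.56; scale factor 1.3657.
Applying the same ×1.3657: 2676.96 → 3655.88.

3656 px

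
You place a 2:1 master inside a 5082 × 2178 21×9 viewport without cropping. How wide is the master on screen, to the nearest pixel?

2:1 (2.000) < 21×9 (2.333), so the master fills the height.
The master is 2178 × 2/1 ≈ 4356.00 px wide.

4356 px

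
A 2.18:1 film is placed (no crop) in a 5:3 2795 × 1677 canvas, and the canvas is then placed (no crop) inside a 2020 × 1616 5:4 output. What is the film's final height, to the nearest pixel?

927 px

Inside the 2795×1677 canvas the film is width-limited at 2795.00 × 1282.11.
Second fit — the 5:3 canvas into 2020×1616 spans the width: 2020.00 × 1212.00 (×0.7227 from 2795×1677).
Applying the same ×0.7227: 1282.11 → 926.61.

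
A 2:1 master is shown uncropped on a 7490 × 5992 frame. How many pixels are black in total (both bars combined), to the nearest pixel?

Since 2.000 > 1.250, the master is width-limited.
Content height = 7490 × 1/2 ≈ 3745.0000 px.
Leftover height: 5992 − 3745.0000 = 2247.0000 px.
That's 2247.0000 × 7490 ≈ 16830030 black pixels.

16830030 pixels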